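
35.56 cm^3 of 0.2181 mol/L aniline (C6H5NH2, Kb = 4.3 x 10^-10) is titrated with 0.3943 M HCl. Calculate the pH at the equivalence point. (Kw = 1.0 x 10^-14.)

2.74

n(C6H5NH2) = 0.2181 x 0.03556 = 0.007756 mol; V(HCl) at equivalence = 0.007756/0.3943 = 0.01967 L.
At equivalence the base is fully converted to C6H5NH3+; total volume = 0.05523 L, so [C6H5NH3+] = 0.007756/0.05523 = 0.1404 M.
Ka(C6H5NH3+) = Kw/Kb = 1.0e-14 / 4.3 x 10^-10 = 2.33e-5.
[H^+] = sqrt(Ka x [C6H5NH3+]) = sqrt(2.33e-5 x 0.1404) = 0.00181 M.
pH = -log(0.00181) = 2.74.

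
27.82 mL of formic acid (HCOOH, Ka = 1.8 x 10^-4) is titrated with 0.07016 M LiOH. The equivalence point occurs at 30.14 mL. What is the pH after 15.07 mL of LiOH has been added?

15.07 mL is exactly half the equivalence volume (30.14/2), i.e. the half-equivalence point.
There, n(HA) = n(A^-), so pH = pKa = -log(1.8 x 10^-4) = 3.74.

3.74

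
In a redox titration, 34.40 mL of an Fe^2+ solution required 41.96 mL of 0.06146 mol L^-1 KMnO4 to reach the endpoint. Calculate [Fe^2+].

n(KMnO4) = 0.06146 x 0.04196 = 0.002579 mol.
From the balanced equation, 1 mol KMnO4 reacts with 5 mol Fe^2+, so n(Fe^2+) = 0.002579 x 5/1 = 0.01289 mol.
[Fe^2+] = 0.01289 / 0.03440 L = 0.375 M.

0.375 M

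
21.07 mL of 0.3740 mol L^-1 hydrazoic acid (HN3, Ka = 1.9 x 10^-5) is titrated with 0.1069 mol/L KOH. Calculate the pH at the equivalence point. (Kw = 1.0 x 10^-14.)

n(HN3) = 0.3740 x 0.02107 = 0.007880 mol; V(KOH) at equivalence = 0.007880/0.1069 = 0.07372 L.
At equivalence all the acid is converted to N3-; total volume = 0.02107 + 0.07372 = 0.09479 L, so [N3-] = 0.007880/0.09479 = 0.08314 M.
Kb = Kw/Ka = 1.0e-14 / 1.9 x 10^-5 = 5.26e-10.
[OH^-] = sqrt(Kb x [N3-]) = sqrt(5.26e-10 x 0.08314) = 6.61e-6 M.
pOH = 5.18, so pH = 14.00 - 5.18 = 8.82.

8.82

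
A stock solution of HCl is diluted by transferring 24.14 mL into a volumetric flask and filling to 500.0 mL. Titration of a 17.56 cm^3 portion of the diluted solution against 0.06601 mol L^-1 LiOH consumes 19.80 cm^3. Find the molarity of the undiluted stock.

n(LiOH) = 0.06601 x 0.01980 = 0.001307 mol.
n(HCl) in the aliquot = 0.001307 mol.
[diluted HCl] = 0.001307 / 0.01756 = 0.07443 M.
Dilution factor = 500.0/24.14 = 20.71, so [stock] = 0.07443 x 20.71 = 1.54 M.

1.54 M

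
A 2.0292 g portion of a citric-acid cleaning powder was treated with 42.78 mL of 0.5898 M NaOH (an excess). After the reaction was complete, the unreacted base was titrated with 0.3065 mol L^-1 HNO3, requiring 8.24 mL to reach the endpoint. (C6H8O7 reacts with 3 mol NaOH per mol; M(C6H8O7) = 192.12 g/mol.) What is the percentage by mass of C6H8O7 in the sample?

Total n(NaOH) added = 0.5898 x 0.04278 = 0.02523 mol.
n(HNO3) used = 0.3065 x 0.008240 = 0.002526 mol, which equals the excess n(NaOH).
So n(NaOH) consumed by the sample = 0.02523 - 0.002526 = 0.02271 mol.
n(C6H8O7) = 0.02271 / 3 = 0.007569 mol.
mass C6H8O7 = 0.007569 x 192.12 = 1.454 g, so %C6H8O7 = 1.454/2.0292 x 100 = 71.7%.

71.7%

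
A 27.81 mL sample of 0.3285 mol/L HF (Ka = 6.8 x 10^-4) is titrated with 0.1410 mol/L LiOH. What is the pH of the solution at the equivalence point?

n(HF) = 0.3285 x 0.02781 = 0.009136 mol; V(LiOH) at equivalence = 0.009136/0.1410 = 0.06479 L.
At equivalence all the acid is converted to F-; total volume = 0.02781 + 0.06479 = 0.09260 L, so [F-] = 0.009136/0.09260 = 0.09865 M.
Kb = Kw/Ka = 1.0e-14 / 6.8 x 10^-4 = 1.47e-11.
[OH^-] = sqrt(Kb x [F-]) = sqrt(1.47e-11 x 0.09865) = 1.20e-6 M.
pOH = 5.92, so pH = 14.00 - 5.92 = 8.08.

8.08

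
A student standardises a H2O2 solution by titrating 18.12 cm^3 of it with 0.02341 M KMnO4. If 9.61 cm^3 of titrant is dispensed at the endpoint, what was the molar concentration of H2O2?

n(KMnO4) = 0.02341 x 0.009610 = 0.0002250 mol.
From the balanced equation, 2 mol KMnO4 reacts with 5 mol H2O2, so n(H2O2) = 0.0002250 x 5/2 = 0.0005624 mol.
[H2O2] = 0.0005624 / 0.01812 L = 0.0310 M.

0.0310 M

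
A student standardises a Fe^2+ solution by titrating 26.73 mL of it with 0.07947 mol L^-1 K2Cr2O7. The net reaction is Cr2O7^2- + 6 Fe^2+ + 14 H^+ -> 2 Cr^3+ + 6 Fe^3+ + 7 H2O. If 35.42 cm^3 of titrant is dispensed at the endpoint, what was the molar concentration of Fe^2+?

n(K2Cr2O7) = 0.07947 x 0.03542 = 0.002815 mol.
From the balanced equation, 1 mol K2Cr2O7 reacts with 6 mol Fe^2+, so n(Fe^2+) = 0.002815 x 6/1 = 0.01689 mol.
[Fe^2+] = 0.01689 / 0.02673 L = 0.632 M.

0.632 M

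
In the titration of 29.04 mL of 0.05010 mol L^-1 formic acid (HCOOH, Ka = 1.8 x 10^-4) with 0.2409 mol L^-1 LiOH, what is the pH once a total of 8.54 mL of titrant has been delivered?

12.20

n(acid) = 0.05010 x 0.02904 = 0.001455 mol; n(LiOH) added = 0.2409 x 0.008540 = 0.002057 mol.
Base is in excess by 0.002057 - 0.001455 = 0.0006024 mol in a total volume of 0.03758 L.
[OH^-] = 0.0006024/0.03758 = 0.01603 M, so pOH = 1.80 and pH = 14.00 - 1.80 = 12.20.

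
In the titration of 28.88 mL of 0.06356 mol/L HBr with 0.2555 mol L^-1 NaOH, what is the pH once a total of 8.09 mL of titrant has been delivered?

11.80

n(acid) = 0.06356 x 0.02888 = 0.001836 mol; n(NaOH) added = 0.2555 x 0.008090 = 0.002067 mol.
Base is in excess by 0.002067 - 0.001836 = 0.0002314 mol in a total volume of 0.03697 L.
[OH^-] = 0.0002314/0.03697 = 0.006259 M, so pOH = 2.20 and pH = 14.00 - 2.20 = 11.80.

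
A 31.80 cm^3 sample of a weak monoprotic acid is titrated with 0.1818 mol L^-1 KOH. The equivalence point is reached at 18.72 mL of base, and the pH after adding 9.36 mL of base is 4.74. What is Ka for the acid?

1.8 x 10^-5

9.36 mL is half of the equivalence volume, so this is the half-equivalence point where [HA] = [A^-].
At half-equivalence pH = pKa, so pKa = 4.74.
Ka = 10^(-4.74) = 1.8 x 10^-5.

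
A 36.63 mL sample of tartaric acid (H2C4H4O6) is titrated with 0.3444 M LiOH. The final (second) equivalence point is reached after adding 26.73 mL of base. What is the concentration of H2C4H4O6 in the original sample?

0.126 M

n(LiOH) = 0.3444 x 0.02673 = 0.009206 mol.
At the final (second) equivalence point, 2 mol OH^- react per mol H2C4H4O6, so n(H2C4H4O6) = 0.009206 / 2 = 0.004603 mol.
[H2C4H4O6] = 0.004603 / 0.03663 L = 0.126 M.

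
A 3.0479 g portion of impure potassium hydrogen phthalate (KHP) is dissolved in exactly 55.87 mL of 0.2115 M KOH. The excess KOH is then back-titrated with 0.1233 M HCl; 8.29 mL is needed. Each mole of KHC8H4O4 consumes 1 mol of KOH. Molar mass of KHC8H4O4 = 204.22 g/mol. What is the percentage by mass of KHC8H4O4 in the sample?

Total n(KOH) added = 0.2115 x 0.05587 = 0.01182 mol.
n(HCl) used = 0.1233 x 0.008290 = 0.001022 mol, which equals the excess n(KOH).
So n(KOH) consumed by the sample = 0.01182 - 0.001022 = 0.01079 mol.
n(KHC8H4O4) = 0.01079 / 1 = 0.01079 mol.
mass KHC8H4O4 = 0.01079 x 204.22 = 2.204 g, so %KHC8H4O4 = 2.204/3.0479 x 100 = 72.3%.

72.3%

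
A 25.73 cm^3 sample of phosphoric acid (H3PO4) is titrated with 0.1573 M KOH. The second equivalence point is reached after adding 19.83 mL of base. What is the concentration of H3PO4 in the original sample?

n(KOH) = 0.1573 x 0.01983 = 0.003119 mol.
At the second equivalence point, 2 mol OH^- react per mol H3PO4, so n(H3PO4) = 0.003119 / 2 = 0.001560 mol.
[H3PO4] = 0.001560 / 0.02573 L = 0.0606 M.

0.0606 M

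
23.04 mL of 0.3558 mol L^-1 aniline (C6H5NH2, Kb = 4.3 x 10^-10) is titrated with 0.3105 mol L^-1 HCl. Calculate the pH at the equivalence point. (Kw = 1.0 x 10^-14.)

2.71

n(C6H5NH2) = 0.3558 x 0.02304 = 0.008198 mol; V(HCl) at equivalence = 0.008198/0.3105 = 0.02640 L.
At equivalence the base is fully converted to C6H5NH3+; total volume = 0.04944 L, so [C6H5NH3+] = 0.008198/0.04944 = 0.1658 M.
Ka(C6H5NH3+) = Kw/Kb = 1.0e-14 / 4.3 x 10^-10 = 2.33e-5.
[H^+] = sqrt(Ka x [C6H5NH3+]) = sqrt(2.33e-5 x 0.1658) = 0.00196 M.
pH = -log(0.00196) = 2.71.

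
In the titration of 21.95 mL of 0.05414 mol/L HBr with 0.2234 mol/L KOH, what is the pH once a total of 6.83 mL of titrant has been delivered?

12.07

n(acid) = 0.05414 x 0.02195 = 0.001188 mol; n(KOH) added = 0.2234 x 0.006830 = 0.001526 mol.
Base is in excess by 0.001526 - 0.001188 = 0.0003374 mol in a total volume of 0.02878 L.
[OH^-] = 0.0003374/0.02878 = 0.01173 M, so pOH = 1.93 and pH = 14.00 - 1.93 = 12.07.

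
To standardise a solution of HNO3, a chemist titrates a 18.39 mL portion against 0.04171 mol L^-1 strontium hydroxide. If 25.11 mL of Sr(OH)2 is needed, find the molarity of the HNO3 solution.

0.114 M

n(Sr(OH)2) delivered = 0.04171 x 0.02511 = 0.001047 mol.
The reaction is 2 HNO3 + 1 Sr(OH)2, so n(HNO3) = 0.001047 x 2/1 = 0.002095 mol.
[HNO3] = 0.002095 mol / 0.01839 L = 0.114 M.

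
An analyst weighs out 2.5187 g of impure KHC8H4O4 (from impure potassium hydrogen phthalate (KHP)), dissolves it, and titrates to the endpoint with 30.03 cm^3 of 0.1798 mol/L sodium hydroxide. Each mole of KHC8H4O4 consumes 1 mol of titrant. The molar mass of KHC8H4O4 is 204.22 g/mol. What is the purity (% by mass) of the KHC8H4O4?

43.8%

n(NaOH) = 0.1798 x 0.03003 = 0.005399 mol.
n(KHC8H4O4) = 0.005399 / 1 = 0.005399 mol.
mass of KHC8H4O4 = 0.005399 x 204.22 = 1.103 g.
% purity = 1.103 / 2.5187 x 100 = 43.8%.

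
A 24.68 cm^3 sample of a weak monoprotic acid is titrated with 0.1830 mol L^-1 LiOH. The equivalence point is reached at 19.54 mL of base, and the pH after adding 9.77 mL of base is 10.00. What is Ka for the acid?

9.77 mL is half of the equivalence volume, so this is the half-equivalence point where [HA] = [A^-].
At half-equivalence pH = pKa, so pKa = 10.00.
Ka = 10^(-10.00) = 1.0 x 10^-10.

1.0 x 10^-10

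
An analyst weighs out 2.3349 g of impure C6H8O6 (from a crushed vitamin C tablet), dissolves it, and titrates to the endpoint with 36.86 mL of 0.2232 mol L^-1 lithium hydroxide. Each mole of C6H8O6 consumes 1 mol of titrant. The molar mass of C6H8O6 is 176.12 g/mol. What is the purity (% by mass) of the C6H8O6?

62.1%

n(LiOH) = 0.2232 x 0.03686 = 0.008227 mol.
n(C6H8O6) = 0.008227 / 1 = 0.008227 mol.
mass of C6H8O6 = 0.008227 x 176.12 = 1.449 g.
% purity = 1.449 / 2.3349 x 100 = 62.1%.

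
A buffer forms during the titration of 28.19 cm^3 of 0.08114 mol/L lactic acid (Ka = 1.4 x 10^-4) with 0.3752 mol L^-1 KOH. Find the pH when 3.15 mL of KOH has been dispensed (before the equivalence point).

Initial n(HC3H5O3) = 0.08114 x 0.02819 = 0.002287 mol.
n(KOH) added = 0.3752 x 0.003150 = 0.001182 mol, converting that many moles of HC3H5O3 to C3H5O3-.
Remaining n(HC3H5O3) = 0.001105 mol; n(C3H5O3-) = 0.001182 mol.
By Henderson-Hasselbalch, pH = pKa + log([A^-]/[HA]) = 3.85 + log(0.001182/0.001105) = 3.85 + (+0.03) = 3.88.

3.88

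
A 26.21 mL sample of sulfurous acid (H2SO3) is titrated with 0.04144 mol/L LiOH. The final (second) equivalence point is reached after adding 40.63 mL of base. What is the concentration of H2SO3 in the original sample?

0.0321 M

n(LiOH) = 0.04144 x 0.04063 = 0.001684 mol.
At the final (second) equivalence point, 2 mol OH^- react per mol H2SO3, so n(H2SO3) = 0.001684 / 2 = 0.0008419 mol.
[H2SO3] = 0.0008419 / 0.02621 L = 0.0321 M.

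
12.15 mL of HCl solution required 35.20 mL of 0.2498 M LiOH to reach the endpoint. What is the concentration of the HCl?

n(LiOH) delivered = 0.2498 x 0.03520 = 0.008793 mol.
For a 1:1 reaction, n(HCl) = 0.008793 mol.
[HCl] = 0.008793 mol / 0.01215 L = 0.724 M.

0.724 M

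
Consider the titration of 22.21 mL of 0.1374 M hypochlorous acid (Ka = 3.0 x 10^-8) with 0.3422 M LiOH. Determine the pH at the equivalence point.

10.26

n(HClO) = 0.1374 x 0.02221 = 0.003052 mol; V(LiOH) at equivalence = 0.003052/0.3422 = 0.008918 L.
At equivalence all the acid is converted to ClO-; total volume = 0.02221 + 0.008918 = 0.03113 L, so [ClO-] = 0.003052/0.03113 = 0.09804 M.
Kb = Kw/Ka = 1.0e-14 / 3.0 x 10^-8 = 3.33e-7.
[OH^-] = sqrt(Kb x [ClO-]) = sqrt(3.33e-7 x 0.09804) = 0.000181 M.
pOH = 3.74, so pH = 14.00 - 3.74 = 10.26.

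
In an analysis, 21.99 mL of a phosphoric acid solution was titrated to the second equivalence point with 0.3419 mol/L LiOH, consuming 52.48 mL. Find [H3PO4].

n(LiOH) = 0.3419 x 0.05248 = 0.01794 mol.
At the second equivalence point, 2 mol OH^- react per mol H3PO4, so n(H3PO4) = 0.01794 / 2 = 0.008971 mol.
[H3PO4] = 0.008971 / 0.02199 L = 0.408 M.

0.408 M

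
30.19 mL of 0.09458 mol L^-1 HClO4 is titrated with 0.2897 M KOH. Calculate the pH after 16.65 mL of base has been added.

n(acid) = 0.09458 x 0.03019 = 0.002855 mol; n(KOH) added = 0.2897 x 0.01665 = 0.004824 mol.
Base is in excess by 0.004824 - 0.002855 = 0.001968 mol in a total volume of 0.04684 L.
[OH^-] = 0.001968/0.04684 = 0.04202 M, so pOH = 1.38 and pH = 14.00 - 1.38 = 12.62.

12.62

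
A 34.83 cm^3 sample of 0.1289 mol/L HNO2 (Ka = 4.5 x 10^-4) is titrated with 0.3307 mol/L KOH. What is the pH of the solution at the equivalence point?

n(HNO2) = 0.1289 x 0.03483 = 0.004490 mol; V(KOH) at equivalence = 0.004490/0.3307 = 0.01358 L.
At equivalence all the acid is converted to NO2-; total volume = 0.03483 + 0.01358 = 0.04841 L, so [NO2-] = 0.004490/0.04841 = 0.09275 M.
Kb = Kw/Ka = 1.0e-14 / 4.5 x 10^-4 = 2.22e-11.
[OH^-] = sqrt(Kb x [NO2-]) = sqrt(2.22e-11 x 0.09275) = 1.44e-6 M.
pOH = 5.84, so pH = 14.00 - 5.84 = 8.16.

8.16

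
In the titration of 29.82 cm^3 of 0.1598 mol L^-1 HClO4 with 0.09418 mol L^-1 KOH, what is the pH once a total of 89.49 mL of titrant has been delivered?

12.49

n(acid) = 0.1598 x 0.02982 = 0.004765 mol; n(KOH) added = 0.09418 x 0.08949 = 0.008428 mol.
Base is in excess by 0.008428 - 0.004765 = 0.003663 mol in a total volume of 0.1193 L.
[OH^-] = 0.003663/0.1193 = 0.03070 M, so pOH = 1.51 and pH = 14.00 - 1.51 = 12.49.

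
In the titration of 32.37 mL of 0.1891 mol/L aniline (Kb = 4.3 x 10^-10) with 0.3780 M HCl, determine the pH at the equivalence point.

n(C6H5NH2) = 0.1891 x 0.03237 = 0.006121 mol; V(HCl) at equivalence = 0.006121/0.3780 = 0.01619 L.
At equivalence the base is fully converted to C6H5NH3+; total volume = 0.04856 L, so [C6H5NH3+] = 0.006121/0.04856 = 0.1260 M.
Ka(C6H5NH3+) = Kw/Kb = 1.0e-14 / 4.3 x 10^-10 = 2.33e-5.
[H^+] = sqrt(Ka x [C6H5NH3+]) = sqrt(2.33e-5 x 0.1260) = 0.00171 M.
pH = -log(0.00171) = 2.77.

2.77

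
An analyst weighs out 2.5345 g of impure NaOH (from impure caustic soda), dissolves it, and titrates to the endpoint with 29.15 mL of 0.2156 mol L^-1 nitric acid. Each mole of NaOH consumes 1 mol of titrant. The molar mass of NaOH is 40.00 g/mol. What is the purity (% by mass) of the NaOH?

9.92%

n(HNO3) = 0.2156 x 0.02915 = 0.006285 mol.
n(NaOH) = 0.006285 / 1 = 0.006285 mol.
mass of NaOH = 0.006285 x 40.00 = 0.2514 g.
% purity = 0.2514 / 2.5345 x 100 = 9.92%.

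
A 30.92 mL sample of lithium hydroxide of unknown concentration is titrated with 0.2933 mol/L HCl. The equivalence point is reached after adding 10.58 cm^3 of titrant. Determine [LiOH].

0.100 M

n(HCl) delivered = 0.2933 x 0.01058 = 0.003103 mol.
For a 1:1 reaction, n(LiOH) = 0.003103 mol.
[LiOH] = 0.003103 mol / 0.03092 L = 0.100 M.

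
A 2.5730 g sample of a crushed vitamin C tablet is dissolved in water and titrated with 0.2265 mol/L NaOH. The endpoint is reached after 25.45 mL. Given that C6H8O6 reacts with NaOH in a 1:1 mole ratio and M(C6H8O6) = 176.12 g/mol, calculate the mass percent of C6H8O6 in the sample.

n(NaOH) = 0.2265 x 0.02545 = 0.005764 mol.
n(C6H8O6) = 0.005764 / 1 = 0.005764 mol.
mass of C6H8O6 = 0.005764 x 176.12 = 1.015 g.
% purity = 1.015 / 2.5730 x 100 = 39.5%.

39.5%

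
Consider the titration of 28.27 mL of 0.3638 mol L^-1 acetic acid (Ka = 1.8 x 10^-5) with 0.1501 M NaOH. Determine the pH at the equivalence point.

8.89

n(CH3COOH) = 0.3638 x 0.02827 = 0.01028 mol; V(NaOH) at equivalence = 0.01028/0.1501 = 0.06852 L.
At equivalence all the acid is converted to CH3COO-; total volume = 0.02827 + 0.06852 = 0.09679 L, so [CH3COO-] = 0.01028/0.09679 = 0.1063 M.
Kb = Kw/Ka = 1.0e-14 / 1.8 x 10^-5 = 5.56e-10.
[OH^-] = sqrt(Kb x [CH3COO-]) = sqrt(5.56e-10 x 0.1063) = 7.68e-6 M.
pOH = 5.11, so pH = 14.00 - 5.11 = 8.89.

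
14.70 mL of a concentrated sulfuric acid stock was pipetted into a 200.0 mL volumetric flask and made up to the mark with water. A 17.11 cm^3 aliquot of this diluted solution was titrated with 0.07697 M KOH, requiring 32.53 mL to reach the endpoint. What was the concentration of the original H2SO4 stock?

0.995 M

n(KOH) = 0.07697 x 0.03253 = 0.002504 mol.
n(H2SO4) in the aliquot = 0.002504 x 1/2 = 0.001252 mol.
[diluted H2SO4] = 0.001252 / 0.01711 = 0.07317 M.
Dilution factor = 200.0/14.70 = 13.61, so [stock] = 0.07317 x 13.61 = 0.995 M.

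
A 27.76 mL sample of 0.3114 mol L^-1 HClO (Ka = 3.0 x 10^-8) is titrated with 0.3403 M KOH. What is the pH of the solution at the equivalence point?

10.37

n(HClO) = 0.3114 x 0.02776 = 0.008644 mol; V(KOH) at equivalence = 0.008644/0.3403 = 0.02540 L.
At equivalence all the acid is converted to ClO-; total volume = 0.02776 + 0.02540 = 0.05316 L, so [ClO-] = 0.008644/0.05316 = 0.1626 M.
Kb = Kw/Ka = 1.0e-14 / 3.0 x 10^-8 = 3.33e-7.
[OH^-] = sqrt(Kb x [ClO-]) = sqrt(3.33e-7 x 0.1626) = 0.000233 M.
pOH = 3.63, so pH = 14.00 - 3.63 = 10.37.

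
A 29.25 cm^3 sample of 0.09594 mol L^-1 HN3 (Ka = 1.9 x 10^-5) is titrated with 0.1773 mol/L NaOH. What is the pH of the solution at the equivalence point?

8.76

n(HN3) = 0.09594 x 0.02925 = 0.002806 mol; V(NaOH) at equivalence = 0.002806/0.1773 = 0.01583 L.
At equivalence all the acid is converted to N3-; total volume = 0.02925 + 0.01583 = 0.04508 L, so [N3-] = 0.002806/0.04508 = 0.06225 M.
Kb = Kw/Ka = 1.0e-14 / 1.9 x 10^-5 = 5.26e-10.
[OH^-] = sqrt(Kb x [N3-]) = sqrt(5.26e-10 x 0.06225) = 5.72e-6 M.
pOH = 5.24, so pH = 14.00 - 5.24 = 8.76.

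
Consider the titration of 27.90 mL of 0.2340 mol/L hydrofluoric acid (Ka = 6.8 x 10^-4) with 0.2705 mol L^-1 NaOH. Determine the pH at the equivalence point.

8.13

n(HF) = 0.2340 x 0.02790 = 0.006529 mol; V(NaOH) at equivalence = 0.006529/0.2705 = 0.02414 L.
At equivalence all the acid is converted to F-; total volume = 0.02790 + 0.02414 = 0.05204 L, so [F-] = 0.006529/0.05204 = 0.1255 M.
Kb = Kw/Ka = 1.0e-14 / 6.8 x 10^-4 = 1.47e-11.
[OH^-] = sqrt(Kb x [F-]) = sqrt(1.47e-11 x 0.1255) = 1.36e-6 M.
pOH = 5.87, so pH = 14.00 - 5.87 = 8.13.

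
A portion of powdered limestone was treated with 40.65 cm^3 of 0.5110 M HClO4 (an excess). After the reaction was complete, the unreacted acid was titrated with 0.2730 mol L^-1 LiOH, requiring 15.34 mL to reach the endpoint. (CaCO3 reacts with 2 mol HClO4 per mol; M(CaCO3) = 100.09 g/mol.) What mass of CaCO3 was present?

0.830 g

Total n(HClO4) added = 0.5110 x 0.04065 = 0.02077 mol.
n(LiOH) used = 0.2730 x 0.01534 = 0.004188 mol, which equals the excess n(HClO4).
So n(HClO4) consumed by the sample = 0.02077 - 0.004188 = 0.01658 mol.
n(CaCO3) = 0.01658 / 2 = 0.008292 mol.
mass = 0.008292 mol x 100.09 g/mol = 0.830 g.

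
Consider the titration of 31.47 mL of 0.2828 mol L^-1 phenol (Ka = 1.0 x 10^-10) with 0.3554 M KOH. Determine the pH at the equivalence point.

n(C6H5OH) = 0.2828 x 0.03147 = 0.008900 mol; V(KOH) at equivalence = 0.008900/0.3554 = 0.02504 L.
At equivalence all the acid is converted to C6H5O-; total volume = 0.03147 + 0.02504 = 0.05651 L, so [C6H5O-] = 0.008900/0.05651 = 0.1575 M.
Kb = Kw/Ka = 1.0e-14 / 1.0 x 10^-10 = 0.000100.
[OH^-] = sqrt(Kb x [C6H5O-]) = sqrt(0.000100 x 0.1575) = 0.00397 M.
pOH = 2.40, so pH = 14.00 - 2.40 = 11.60.

11.60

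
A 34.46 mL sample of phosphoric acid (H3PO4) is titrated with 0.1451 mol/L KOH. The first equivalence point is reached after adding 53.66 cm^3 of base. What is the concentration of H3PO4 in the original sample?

0.226 M

n(KOH) = 0.1451 x 0.05366 = 0.007786 mol.
At the first equivalence point, 1 mol OH^- react per mol H3PO4, so n(H3PO4) = 0.007786 / 1 = 0.007786 mol.
[H3PO4] = 0.007786 / 0.03446 L = 0.226 M.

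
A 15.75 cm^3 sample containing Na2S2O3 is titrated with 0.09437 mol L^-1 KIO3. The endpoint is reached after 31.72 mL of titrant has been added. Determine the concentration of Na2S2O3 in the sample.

1.14 M

n(KIO3) = 0.09437 x 0.03172 = 0.002993 mol.
From the balanced equation, 1 mol KIO3 reacts with 6 mol Na2S2O3, so n(Na2S2O3) = 0.002993 x 6/1 = 0.01796 mol.
[Na2S2O3] = 0.01796 / 0.01575 L = 1.14 M.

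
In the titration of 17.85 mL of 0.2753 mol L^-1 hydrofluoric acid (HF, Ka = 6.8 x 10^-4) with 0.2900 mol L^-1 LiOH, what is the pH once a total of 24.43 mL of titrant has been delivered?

12.71

n(acid) = 0.2753 x 0.01785 = 0.004914 mol; n(LiOH) added = 0.2900 x 0.02443 = 0.007085 mol.
Base is in excess by 0.007085 - 0.004914 = 0.002171 mol in a total volume of 0.04228 L.
[OH^-] = 0.002171/0.04228 = 0.05134 M, so pOH = 1.29 and pH = 14.00 - 1.29 = 12.71.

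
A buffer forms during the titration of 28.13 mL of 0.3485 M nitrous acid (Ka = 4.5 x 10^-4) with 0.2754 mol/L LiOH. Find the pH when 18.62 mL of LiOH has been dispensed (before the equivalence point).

Initial n(HNO2) = 0.3485 x 0.02813 = 0.009803 mol.
n(LiOH) added = 0.2754 x 0.01862 = 0.005128 mol, converting that many moles of HNO2 to NO2-.
Remaining n(HNO2) = 0.004675 mol; n(NO2-) = 0.005128 mol.
By Henderson-Hasselbalch, pH = pKa + log([A^-]/[HA]) = 3.35 + log(0.005128/0.004675) = 3.35 + (+0.04) = 3.39.

3.39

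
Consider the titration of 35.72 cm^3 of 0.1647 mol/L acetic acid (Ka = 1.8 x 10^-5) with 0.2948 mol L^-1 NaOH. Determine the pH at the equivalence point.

8.88

n(CH3COOH) = 0.1647 x 0.03572 = 0.005883 mol; V(NaOH) at equivalence = 0.005883/0.2948 = 0.01996 L.
At equivalence all the acid is converted to CH3COO-; total volume = 0.03572 + 0.01996 = 0.05568 L, so [CH3COO-] = 0.005883/0.05568 = 0.1057 M.
Kb = Kw/Ka = 1.0e-14 / 1.8 x 10^-5 = 5.56e-10.
[OH^-] = sqrt(Kb x [CH3COO-]) = sqrt(5.56e-10 x 0.1057) = 7.66e-6 M.
pOH = 5.12, so pH = 14.00 - 5.12 = 8.88.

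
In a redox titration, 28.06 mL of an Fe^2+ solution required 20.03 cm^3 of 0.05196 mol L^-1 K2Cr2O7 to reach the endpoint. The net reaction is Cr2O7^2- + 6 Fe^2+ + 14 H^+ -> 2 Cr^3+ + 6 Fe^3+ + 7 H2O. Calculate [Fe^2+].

n(K2Cr2O7) = 0.05196 x 0.02003 = 0.001041 mol.
From the balanced equation, 1 mol K2Cr2O7 reacts with 6 mol Fe^2+, so n(Fe^2+) = 0.001041 x 6/1 = 0.006245 mol.
[Fe^2+] = 0.006245 / 0.02806 L = 0.223 M.

0.223 M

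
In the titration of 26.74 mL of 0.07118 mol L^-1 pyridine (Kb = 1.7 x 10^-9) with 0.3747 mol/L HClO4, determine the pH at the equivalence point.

n(C5H5N) = 0.07118 x 0.02674 = 0.001903 mol; V(HClO4) at equivalence = 0.001903/0.3747 = 0.005080 L.
At equivalence the base is fully converted to C5H5NH+; total volume = 0.03182 L, so [C5H5NH+] = 0.001903/0.03182 = 0.05982 M.
Ka(C5H5NH+) = Kw/Kb = 1.0e-14 / 1.7 x 10^-9 = 5.88e-6.
[H^+] = sqrt(Ka x [C5H5NH+]) = sqrt(5.88e-6 x 0.05982) = 0.000593 M.
pH = -log(0.000593) = 3.23.

3.23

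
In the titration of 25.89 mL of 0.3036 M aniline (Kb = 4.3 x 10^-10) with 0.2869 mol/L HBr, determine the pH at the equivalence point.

n(C6H5NH2) = 0.3036 x 0.02589 = 0.007860 mol; V(HBr) at equivalence = 0.007860/0.2869 = 0.02740 L.
At equivalence the base is fully converted to C6H5NH3+; total volume = 0.05329 L, so [C6H5NH3+] = 0.007860/0.05329 = 0.1475 M.
Ka(C6H5NH3+) = Kw/Kb = 1.0e-14 / 4.3 x 10^-10 = 2.33e-5.
[H^+] = sqrt(Ka x [C6H5NH3+]) = sqrt(2.33e-5 x 0.1475) = 0.00185 M.
pH = -log(0.00185) = 2.73.

2.73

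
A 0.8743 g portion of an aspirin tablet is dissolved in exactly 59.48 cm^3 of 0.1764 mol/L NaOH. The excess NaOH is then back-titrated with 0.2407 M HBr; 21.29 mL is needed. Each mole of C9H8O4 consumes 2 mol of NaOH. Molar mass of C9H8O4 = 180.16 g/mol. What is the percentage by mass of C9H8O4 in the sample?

55.3%

Total n(NaOH) added = 0.1764 x 0.05948 = 0.01049 mol.
n(HBr) used = 0.2407 x 0.02129 = 0.005125 mol, which equals the excess n(NaOH).
So n(NaOH) consumed by the sample = 0.01049 - 0.005125 = 0.005368 mol.
n(C9H8O4) = 0.005368 / 2 = 0.002684 mol.
mass C9H8O4 = 0.002684 x 180.16 = 0.4835 g, so %C9H8O4 = 0.4835/0.8743 x 100 = 55.3%.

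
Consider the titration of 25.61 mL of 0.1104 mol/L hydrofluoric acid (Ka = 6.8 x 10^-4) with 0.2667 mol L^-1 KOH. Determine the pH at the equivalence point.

n(HF) = 0.1104 x 0.02561 = 0.002827 mol; V(KOH) at equivalence = 0.002827/0.2667 = 0.01060 L.
At equivalence all the acid is converted to F-; total volume = 0.02561 + 0.01060 = 0.03621 L, so [F-] = 0.002827/0.03621 = 0.07808 M.
Kb = Kw/Ka = 1.0e-14 / 6.8 x 10^-4 = 1.47e-11.
[OH^-] = sqrt(Kb x [F-]) = sqrt(1.47e-11 x 0.07808) = 1.07e-6 M.
pOH = 5.97, so pH = 14.00 - 5.97 = 8.03.

8.03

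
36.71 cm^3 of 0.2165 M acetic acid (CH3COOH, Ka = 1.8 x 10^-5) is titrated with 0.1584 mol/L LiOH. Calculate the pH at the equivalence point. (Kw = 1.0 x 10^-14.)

8.85

n(CH3COOH) = 0.2165 x 0.03671 = 0.007948 mol; V(LiOH) at equivalence = 0.007948/0.1584 = 0.05017 L.
At equivalence all the acid is converted to CH3COO-; total volume = 0.03671 + 0.05017 = 0.08688 L, so [CH3COO-] = 0.007948/0.08688 = 0.09147 M.
Kb = Kw/Ka = 1.0e-14 / 1.8 x 10^-5 = 5.56e-10.
[OH^-] = sqrt(Kb x [CH3COO-]) = sqrt(5.56e-10 x 0.09147) = 7.13e-6 M.
pOH = 5.15, so pH = 14.00 - 5.15 = 8.85.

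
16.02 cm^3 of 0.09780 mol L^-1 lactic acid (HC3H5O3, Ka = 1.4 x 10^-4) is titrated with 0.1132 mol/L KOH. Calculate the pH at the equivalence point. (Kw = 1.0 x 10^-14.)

8.29

n(HC3H5O3) = 0.09780 x 0.01602 = 0.001567 mol; V(KOH) at equivalence = 0.001567/0.1132 = 0.01384 L.
At equivalence all the acid is converted to C3H5O3-; total volume = 0.01602 + 0.01384 = 0.02986 L, so [C3H5O3-] = 0.001567/0.02986 = 0.05247 M.
Kb = Kw/Ka = 1.0e-14 / 1.4 x 10^-4 = 7.14e-11.
[OH^-] = sqrt(Kb x [C3H5O3-]) = sqrt(7.14e-11 x 0.05247) = 1.94e-6 M.
pOH = 5.71, so pH = 14.00 - 5.71 = 8.29.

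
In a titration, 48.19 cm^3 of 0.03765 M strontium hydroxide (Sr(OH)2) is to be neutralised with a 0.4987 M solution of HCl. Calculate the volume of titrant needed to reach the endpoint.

7.28 mL

n(Sr(OH)2) = 0.03765 mol/L x 0.04819 L = 0.001814 mol.
The neutralisation is 1 Sr(OH)2 : 2 HCl, so n(HCl) = 0.001814 x 2/1 = 0.003629 mol.
V(HCl) = 0.003629 / 0.4987 = 0.007276 L = 7.28 mL.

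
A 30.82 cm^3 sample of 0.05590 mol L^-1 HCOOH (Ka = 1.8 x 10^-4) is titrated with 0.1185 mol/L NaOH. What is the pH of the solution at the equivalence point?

n(HCOOH) = 0.05590 x 0.03082 = 0.001723 mol; V(NaOH) at equivalence = 0.001723/0.1185 = 0.01454 L.
At equivalence all the acid is converted to HCOO-; total volume = 0.03082 + 0.01454 = 0.04536 L, so [HCOO-] = 0.001723/0.04536 = 0.03798 M.
Kb = Kw/Ka = 1.0e-14 / 1.8 x 10^-4 = 5.56e-11.
[OH^-] = sqrt(Kb x [HCOO-]) = sqrt(5.56e-11 x 0.03798) = 1.45e-6 M.
pOH = 5.84, so pH = 14.00 - 5.84 = 8.16.

8.16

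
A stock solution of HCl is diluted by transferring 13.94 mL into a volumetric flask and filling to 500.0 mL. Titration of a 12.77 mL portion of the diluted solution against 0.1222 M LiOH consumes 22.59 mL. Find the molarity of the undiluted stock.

7.75 M

n(LiOH) = 0.1222 x 0.02259 = 0.002760 mol.
n(HCl) in the aliquot = 0.002760 mol.
[diluted HCl] = 0.002760 / 0.01277 = 0.2162 M.
Dilution factor = 500.0/13.94 = 35.87, so [stock] = 0.2162 x 35.87 = 7.75 M.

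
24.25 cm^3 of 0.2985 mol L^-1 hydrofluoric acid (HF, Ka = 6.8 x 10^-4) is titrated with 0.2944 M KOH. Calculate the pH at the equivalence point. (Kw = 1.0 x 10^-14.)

n(HF) = 0.2985 x 0.02425 = 0.007239 mol; V(KOH) at equivalence = 0.007239/0.2944 = 0.02459 L.
At equivalence all the acid is converted to F-; total volume = 0.02425 + 0.02459 = 0.04884 L, so [F-] = 0.007239/0.04884 = 0.1482 M.
Kb = Kw/Ka = 1.0e-14 / 6.8 x 10^-4 = 1.47e-11.
[OH^-] = sqrt(Kb x [F-]) = sqrt(1.47e-11 x 0.1482) = 1.48e-6 M.
pOH = 5.83, so pH = 14.00 - 5.83 = 8.17.

8.17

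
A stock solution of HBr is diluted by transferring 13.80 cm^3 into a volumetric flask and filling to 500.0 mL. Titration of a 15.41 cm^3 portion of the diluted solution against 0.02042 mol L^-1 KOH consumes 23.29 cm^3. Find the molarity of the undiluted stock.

1.12 M

n(KOH) = 0.02042 x 0.02329 = 0.0004756 mol.
n(HBr) in the aliquot = 0.0004756 mol.
[diluted HBr] = 0.0004756 / 0.01541 = 0.03086 M.
Dilution factor = 500.0/13.80 = 36.23, so [stock] = 0.03086 x 36.23 = 1.12 M.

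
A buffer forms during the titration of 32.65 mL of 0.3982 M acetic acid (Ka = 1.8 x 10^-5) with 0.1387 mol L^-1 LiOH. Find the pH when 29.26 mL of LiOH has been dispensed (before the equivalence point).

4.40

Initial n(CH3COOH) = 0.3982 x 0.03265 = 0.01300 mol.
n(LiOH) added = 0.1387 x 0.02926 = 0.004058 mol, converting that many moles of CH3COOH to CH3COO-.
Remaining n(CH3COOH) = 0.008943 mol; n(CH3COO-) = 0.004058 mol.
By Henderson-Hasselbalch, pH = pKa + log([A^-]/[HA]) = 4.74 + log(0.004058/0.008943) = 4.74 + (-0.34) = 4.40.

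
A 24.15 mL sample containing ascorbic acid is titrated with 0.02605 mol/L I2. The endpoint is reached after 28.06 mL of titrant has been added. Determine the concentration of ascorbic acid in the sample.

n(I2) = 0.02605 x 0.02806 = 0.0007310 mol.
From the balanced equation, 1 mol I2 reacts with 1 mol ascorbic acid, so n(ascorbic acid) = 0.0007310 x 1/1 = 0.0007310 mol.
[ascorbic acid] = 0.0007310 / 0.02415 L = 0.0303 M.

0.0303 M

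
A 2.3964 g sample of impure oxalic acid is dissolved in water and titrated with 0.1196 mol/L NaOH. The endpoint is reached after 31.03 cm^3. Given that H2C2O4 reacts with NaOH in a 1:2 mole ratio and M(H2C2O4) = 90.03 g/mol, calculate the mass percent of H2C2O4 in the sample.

n(NaOH) = 0.1196 x 0.03103 = 0.003711 mol.
n(H2C2O4) = 0.003711 / 2 = 0.001856 mol.
mass of H2C2O4 = 0.001856 x 90.03 = 0.1671 g.
% purity = 0.1671 / 2.3964 x 100 = 6.97%.

6.97%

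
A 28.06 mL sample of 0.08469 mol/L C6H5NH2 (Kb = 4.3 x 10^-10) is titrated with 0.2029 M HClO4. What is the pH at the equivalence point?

n(C6H5NH2) = 0.08469 x 0.02806 = 0.002376 mol; V(HClO4) at equivalence = 0.002376/0.2029 = 0.01171 L.
At equivalence the base is fully converted to C6H5NH3+; total volume = 0.03977 L, so [C6H5NH3+] = 0.002376/0.03977 = 0.05975 M.
Ka(C6H5NH3+) = Kw/Kb = 1.0e-14 / 4.3 x 10^-10 = 2.33e-5.
[H^+] = sqrt(Ka x [C6H5NH3+]) = sqrt(2.33e-5 x 0.05975) = 0.00118 M.
pH = -log(0.00118) = 2.93.

2.93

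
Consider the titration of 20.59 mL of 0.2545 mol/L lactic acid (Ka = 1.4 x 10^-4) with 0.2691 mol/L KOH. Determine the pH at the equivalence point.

n(HC3H5O3) = 0.2545 x 0.02059 = 0.005240 mol; V(KOH) at equivalence = 0.005240/0.2691 = 0.01947 L.
At equivalence all the acid is converted to C3H5O3-; total volume = 0.02059 + 0.01947 = 0.04006 L, so [C3H5O3-] = 0.005240/0.04006 = 0.1308 M.
Kb = Kw/Ka = 1.0e-14 / 1.4 x 10^-4 = 7.14e-11.
[OH^-] = sqrt(Kb x [C3H5O3-]) = sqrt(7.14e-11 x 0.1308) = 3.06e-6 M.
pOH = 5.51, so pH = 14.00 - 5.51 = 8.49.

8.49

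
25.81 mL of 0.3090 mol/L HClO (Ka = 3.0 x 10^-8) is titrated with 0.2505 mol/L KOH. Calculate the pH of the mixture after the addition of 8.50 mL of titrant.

7.08

Initial n(HClO) = 0.3090 x 0.02581 = 0.007975 mol.
n(KOH) added = 0.2505 x 0.008500 = 0.002129 mol, converting that many moles of HClO to ClO-.
Remaining n(HClO) = 0.005846 mol; n(ClO-) = 0.002129 mol.
By Henderson-Hasselbalch, pH = pKa + log([A^-]/[HA]) = 7.52 + log(0.002129/0.005846) = 7.52 + (-0.44) = 7.08.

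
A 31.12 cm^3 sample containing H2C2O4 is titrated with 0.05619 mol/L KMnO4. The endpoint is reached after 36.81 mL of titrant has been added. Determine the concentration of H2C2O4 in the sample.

0.166 M

n(KMnO4) = 0.05619 x 0.03681 = 0.002068 mol.
From the balanced equation, 2 mol KMnO4 reacts with 5 mol H2C2O4, so n(H2C2O4) = 0.002068 x 5/2 = 0.005171 mol.
[H2C2O4] = 0.005171 / 0.03112 L = 0.166 M.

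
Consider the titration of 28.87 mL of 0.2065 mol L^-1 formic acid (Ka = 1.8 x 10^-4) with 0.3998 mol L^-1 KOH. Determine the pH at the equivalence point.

8.44

n(HCOOH) = 0.2065 x 0.02887 = 0.005962 mol; V(KOH) at equivalence = 0.005962/0.3998 = 0.01491 L.
At equivalence all the acid is converted to HCOO-; total volume = 0.02887 + 0.01491 = 0.04378 L, so [HCOO-] = 0.005962/0.04378 = 0.1362 M.
Kb = Kw/Ka = 1.0e-14 / 1.8 x 10^-4 = 5.56e-11.
[OH^-] = sqrt(Kb x [HCOO-]) = sqrt(5.56e-11 x 0.1362) = 2.75e-6 M.
pOH = 5.56, so pH = 14.00 - 5.56 = 8.44.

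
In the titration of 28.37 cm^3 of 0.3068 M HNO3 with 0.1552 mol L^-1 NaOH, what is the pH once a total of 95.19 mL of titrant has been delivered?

12.69

n(acid) = 0.3068 x 0.02837 = 0.008704 mol; n(NaOH) added = 0.1552 x 0.09519 = 0.01477 mol.
Base is in excess by 0.01477 - 0.008704 = 0.006070 mol in a total volume of 0.1236 L.
[OH^-] = 0.006070/0.1236 = 0.04912 M, so pOH = 1.31 and pH = 14.00 - 1.31 = 12.69.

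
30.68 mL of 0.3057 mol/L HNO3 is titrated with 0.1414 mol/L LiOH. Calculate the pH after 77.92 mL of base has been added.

n(acid) = 0.3057 x 0.03068 = 0.009379 mol; n(LiOH) added = 0.1414 x 0.07792 = 0.01102 mol.
Base is in excess by 0.01102 - 0.009379 = 0.001639 mol in a total volume of 0.1086 L.
[OH^-] = 0.001639/0.1086 = 0.01509 M, so pOH = 1.82 and pH = 14.00 - 1.82 = 12.18.

12.18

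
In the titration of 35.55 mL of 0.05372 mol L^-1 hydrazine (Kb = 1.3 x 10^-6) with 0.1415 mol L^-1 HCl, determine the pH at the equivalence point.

n(N2H4) = 0.05372 x 0.03555 = 0.001910 mol; V(HCl) at equivalence = 0.001910/0.1415 = 0.01350 L.
At equivalence the base is fully converted to N2H5+; total volume = 0.04905 L, so [N2H5+] = 0.001910/0.04905 = 0.03894 M.
Ka(N2H5+) = Kw/Kb = 1.0e-14 / 1.3 x 10^-6 = 7.69e-9.
[H^+] = sqrt(Ka x [N2H5+]) = sqrt(7.69e-9 x 0.03894) = 1.73e-5 M.
pH = -log(1.73e-5) = 4.76.

4.76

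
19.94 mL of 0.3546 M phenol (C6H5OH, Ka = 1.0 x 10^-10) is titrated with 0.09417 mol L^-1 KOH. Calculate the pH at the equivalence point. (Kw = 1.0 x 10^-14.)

11.44

n(C6H5OH) = 0.3546 x 0.01994 = 0.007071 mol; V(KOH) at equivalence = 0.007071/0.09417 = 0.07508 L.
At equivalence all the acid is converted to C6H5O-; total volume = 0.01994 + 0.07508 = 0.09502 L, so [C6H5O-] = 0.007071/0.09502 = 0.07441 M.
Kb = Kw/Ka = 1.0e-14 / 1.0 x 10^-10 = 0.000100.
[OH^-] = sqrt(Kb x [C6H5O-]) = sqrt(0.000100 x 0.07441) = 0.00273 M.
pOH = 2.56, so pH = 14.00 - 2.56 = 11.44.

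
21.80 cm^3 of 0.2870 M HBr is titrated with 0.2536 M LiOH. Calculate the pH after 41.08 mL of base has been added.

12.82

n(acid) = 0.2870 x 0.02180 = 0.006257 mol; n(LiOH) added = 0.2536 x 0.04108 = 0.01042 mol.
Base is in excess by 0.01042 - 0.006257 = 0.004161 mol in a total volume of 0.06288 L.
[OH^-] = 0.004161/0.06288 = 0.06618 M, so pOH = 1.18 and pH = 14.00 - 1.18 = 12.82.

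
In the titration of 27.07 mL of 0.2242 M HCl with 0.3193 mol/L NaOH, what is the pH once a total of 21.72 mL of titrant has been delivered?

n(acid) = 0.2242 x 0.02707 = 0.006069 mol; n(NaOH) added = 0.3193 x 0.02172 = 0.006935 mol.
Base is in excess by 0.006935 - 0.006069 = 0.0008661 mol in a total volume of 0.04879 L.
[OH^-] = 0.0008661/0.04879 = 0.01775 M, so pOH = 1.75 and pH = 14.00 - 1.75 = 12.25.

12.25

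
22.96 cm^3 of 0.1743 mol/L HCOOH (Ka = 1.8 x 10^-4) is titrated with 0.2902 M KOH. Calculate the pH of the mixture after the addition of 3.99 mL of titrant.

3.35

Initial n(HCOOH) = 0.1743 x 0.02296 = 0.004002 mol.
n(KOH) added = 0.2902 x 0.003990 = 0.001158 mol, converting that many moles of HCOOH to HCOO-.
Remaining n(HCOOH) = 0.002844 mol; n(HCOO-) = 0.001158 mol.
By Henderson-Hasselbalch, pH = pKa + log([A^-]/[HA]) = 3.74 + log(0.001158/0.002844) = 3.74 + (-0.39) = 3.35.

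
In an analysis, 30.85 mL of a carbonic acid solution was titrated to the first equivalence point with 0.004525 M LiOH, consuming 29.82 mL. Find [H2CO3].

n(LiOH) = 0.004525 x 0.02982 = 0.0001349 mol.
At the first equivalence point, 1 mol OH^- react per mol H2CO3, so n(H2CO3) = 0.0001349 / 1 = 0.0001349 mol.
[H2CO3] = 0.0001349 / 0.03085 L = 0.00437 M.

0.00437 M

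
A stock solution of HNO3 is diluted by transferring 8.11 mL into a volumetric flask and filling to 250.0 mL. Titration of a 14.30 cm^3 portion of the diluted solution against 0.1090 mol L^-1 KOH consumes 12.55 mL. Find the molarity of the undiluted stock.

n(KOH) = 0.1090 x 0.01255 = 0.001368 mol.
n(HNO3) in the aliquot = 0.001368 mol.
[diluted HNO3] = 0.001368 / 0.01430 = 0.09566 M.
Dilution factor = 250.0/8.110 = 30.83, so [stock] = 0.09566 x 30.83 = 2.95 M.

2.95 M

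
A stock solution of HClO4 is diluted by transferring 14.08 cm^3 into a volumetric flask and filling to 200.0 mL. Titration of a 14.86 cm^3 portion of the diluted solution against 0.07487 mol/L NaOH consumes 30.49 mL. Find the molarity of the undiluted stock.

n(NaOH) = 0.07487 x 0.03049 = 0.002283 mol.
n(HClO4) in the aliquot = 0.002283 mol.
[diluted HClO4] = 0.002283 / 0.01486 = 0.1536 M.
Dilution factor = 200.0/14.08 = 14.20, so [stock] = 0.1536 x 14.20 = 2.18 M.

2.18 M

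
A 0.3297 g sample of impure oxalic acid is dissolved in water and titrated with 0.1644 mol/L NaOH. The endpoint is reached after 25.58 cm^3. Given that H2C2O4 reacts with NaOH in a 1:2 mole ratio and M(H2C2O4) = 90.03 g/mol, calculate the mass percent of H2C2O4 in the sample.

57.4%

n(NaOH) = 0.1644 x 0.02558 = 0.004205 mol.
n(H2C2O4) = 0.004205 / 2 = 0.002103 mol.
mass of H2C2O4 = 0.002103 x 90.03 = 0.1893 g.
% purity = 0.1893 / 0.3297 x 100 = 57.4%.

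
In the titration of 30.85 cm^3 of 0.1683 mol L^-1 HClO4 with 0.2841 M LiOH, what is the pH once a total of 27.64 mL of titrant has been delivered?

12.66

n(acid) = 0.1683 x 0.03085 = 0.005192 mol; n(LiOH) added = 0.2841 x 0.02764 = 0.007853 mol.
Base is in excess by 0.007853 - 0.005192 = 0.002660 mol in a total volume of 0.05849 L.
[OH^-] = 0.002660/0.05849 = 0.04549 M, so pOH = 1.34 and pH = 14.00 - 1.34 = 12.66.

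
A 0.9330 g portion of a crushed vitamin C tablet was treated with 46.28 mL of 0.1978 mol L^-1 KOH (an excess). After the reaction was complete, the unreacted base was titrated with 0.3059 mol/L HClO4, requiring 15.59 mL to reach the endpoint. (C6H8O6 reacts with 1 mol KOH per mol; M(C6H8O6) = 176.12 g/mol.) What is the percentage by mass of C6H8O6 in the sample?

Total n(KOH) added = 0.1978 x 0.04628 = 0.009154 mol.
n(HClO4) used = 0.3059 x 0.01559 = 0.004769 mol, which equals the excess n(KOH).
So n(KOH) consumed by the sample = 0.009154 - 0.004769 = 0.004385 mol.
n(C6H8O6) = 0.004385 / 1 = 0.004385 mol.
mass C6H8O6 = 0.004385 x 176.12 = 0.7723 g, so %C6H8O6 = 0.7723/0.9330 x 100 = 82.8%.

82.8%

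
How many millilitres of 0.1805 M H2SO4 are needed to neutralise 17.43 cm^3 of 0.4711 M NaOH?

22.7 mL

n(NaOH) = 0.4711 mol/L x 0.01743 L = 0.008211 mol.
The neutralisation is 2 NaOH : 1 H2SO4, so n(H2SO4) = 0.008211 x 1/2 = 0.004106 mol.
V(H2SO4) = 0.004106 / 0.1805 = 0.02275 L = 22.7 mL.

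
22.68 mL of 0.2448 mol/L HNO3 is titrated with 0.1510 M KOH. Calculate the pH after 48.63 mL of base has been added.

n(acid) = 0.2448 x 0.02268 = 0.005552 mol; n(KOH) added = 0.1510 x 0.04863 = 0.007343 mol.
Base is in excess by 0.007343 - 0.005552 = 0.001791 mol in a total volume of 0.07131 L.
[OH^-] = 0.001791/0.07131 = 0.02512 M, so pOH = 1.60 and pH = 14.00 - 1.60 = 12.40.

12.40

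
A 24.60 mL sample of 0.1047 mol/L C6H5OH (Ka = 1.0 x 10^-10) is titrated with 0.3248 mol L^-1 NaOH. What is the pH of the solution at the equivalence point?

n(C6H5OH) = 0.1047 x 0.02460 = 0.002576 mol; V(NaOH) at equivalence = 0.002576/0.3248 = 0.007930 L.
At equivalence all the acid is converted to C6H5O-; total volume = 0.02460 + 0.007930 = 0.03253 L, so [C6H5O-] = 0.002576/0.03253 = 0.07918 M.
Kb = Kw/Ka = 1.0e-14 / 1.0 x 10^-10 = 0.000100.
[OH^-] = sqrt(Kb x [C6H5O-]) = sqrt(0.000100 x 0.07918) = 0.00281 M.
pOH = 2.55, so pH = 14.00 - 2.55 = 11.45.

11.45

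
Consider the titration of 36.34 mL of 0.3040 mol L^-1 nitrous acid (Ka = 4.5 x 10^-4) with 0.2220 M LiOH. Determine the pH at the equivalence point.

8.23

n(HNO2) = 0.3040 x 0.03634 = 0.01105 mol; V(LiOH) at equivalence = 0.01105/0.2220 = 0.04976 L.
At equivalence all the acid is converted to NO2-; total volume = 0.03634 + 0.04976 = 0.08610 L, so [NO2-] = 0.01105/0.08610 = 0.1283 M.
Kb = Kw/Ka = 1.0e-14 / 4.5 x 10^-4 = 2.22e-11.
[OH^-] = sqrt(Kb x [NO2-]) = sqrt(2.22e-11 x 0.1283) = 1.69e-6 M.
pOH = 5.77, so pH = 14.00 - 5.77 = 8.23.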